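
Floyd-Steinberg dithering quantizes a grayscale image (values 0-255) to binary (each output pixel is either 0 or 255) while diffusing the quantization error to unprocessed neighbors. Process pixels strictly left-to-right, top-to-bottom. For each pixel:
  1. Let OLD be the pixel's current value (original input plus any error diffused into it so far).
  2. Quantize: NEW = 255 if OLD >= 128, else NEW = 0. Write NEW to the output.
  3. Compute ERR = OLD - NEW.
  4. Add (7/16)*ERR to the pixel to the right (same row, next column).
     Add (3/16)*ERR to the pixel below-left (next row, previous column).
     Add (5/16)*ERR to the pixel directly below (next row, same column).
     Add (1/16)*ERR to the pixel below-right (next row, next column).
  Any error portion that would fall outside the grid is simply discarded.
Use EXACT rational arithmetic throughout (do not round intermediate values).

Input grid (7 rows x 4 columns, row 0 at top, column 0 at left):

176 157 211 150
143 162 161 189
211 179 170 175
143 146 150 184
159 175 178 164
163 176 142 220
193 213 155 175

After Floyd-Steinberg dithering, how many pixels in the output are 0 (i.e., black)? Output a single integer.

Answer: 8

Derivation:
(0,0): OLD=176 → NEW=255, ERR=-79
(0,1): OLD=1959/16 → NEW=0, ERR=1959/16
(0,2): OLD=67729/256 → NEW=255, ERR=2449/256
(0,3): OLD=631543/4096 → NEW=255, ERR=-412937/4096
(1,0): OLD=36165/256 → NEW=255, ERR=-29115/256
(1,1): OLD=301795/2048 → NEW=255, ERR=-220445/2048
(1,2): OLD=6923679/65536 → NEW=0, ERR=6923679/65536
(1,3): OLD=214238601/1048576 → NEW=255, ERR=-53148279/1048576
(2,0): OLD=5088113/32768 → NEW=255, ERR=-3267727/32768
(2,1): OLD=119993323/1048576 → NEW=0, ERR=119993323/1048576
(2,2): OLD=496707703/2097152 → NEW=255, ERR=-38066057/2097152
(2,3): OLD=5295638139/33554432 → NEW=255, ERR=-3260742021/33554432
(3,0): OLD=2236285537/16777216 → NEW=255, ERR=-2041904543/16777216
(3,1): OLD=31911049023/268435456 → NEW=0, ERR=31911049023/268435456
(3,2): OLD=795720643265/4294967296 → NEW=255, ERR=-299496017215/4294967296
(3,3): OLD=8383077420743/68719476736 → NEW=0, ERR=8383077420743/68719476736
(4,0): OLD=615280583693/4294967296 → NEW=255, ERR=-479936076787/4294967296
(4,1): OLD=4899012099239/34359738368 → NEW=255, ERR=-3862721184601/34359738368
(4,2): OLD=150993752594631/1099511627776 → NEW=255, ERR=-129381712488249/1099511627776
(4,3): OLD=2573421737118881/17592186044416 → NEW=255, ERR=-1912585704207199/17592186044416
(5,0): OLD=58824591038461/549755813888 → NEW=0, ERR=58824591038461/549755813888
(5,1): OLD=2790724855697291/17592186044416 → NEW=255, ERR=-1695282585628789/17592186044416
(5,2): OLD=313639413603575/8796093022208 → NEW=0, ERR=313639413603575/8796093022208
(5,3): OLD=54682410745946391/281474976710656 → NEW=255, ERR=-17093708315270889/281474976710656
(6,0): OLD=58650757314424001/281474976710656 → NEW=255, ERR=-13125361746793279/281474976710656
(6,1): OLD=791994155869694807/4503599627370496 → NEW=255, ERR=-356423749109781673/4503599627370496
(6,2): OLD=8222387389881537713/72057594037927936 → NEW=0, ERR=8222387389881537713/72057594037927936
(6,3): OLD=240007362468062733271/1152921504606846976 → NEW=255, ERR=-53987621206683245609/1152921504606846976
Output grid:
  Row 0: #.##  (1 black, running=1)
  Row 1: ##.#  (1 black, running=2)
  Row 2: #.##  (1 black, running=3)
  Row 3: #.#.  (2 black, running=5)
  Row 4: ####  (0 black, running=5)
  Row 5: .#.#  (2 black, running=7)
  Row 6: ##.#  (1 black, running=8)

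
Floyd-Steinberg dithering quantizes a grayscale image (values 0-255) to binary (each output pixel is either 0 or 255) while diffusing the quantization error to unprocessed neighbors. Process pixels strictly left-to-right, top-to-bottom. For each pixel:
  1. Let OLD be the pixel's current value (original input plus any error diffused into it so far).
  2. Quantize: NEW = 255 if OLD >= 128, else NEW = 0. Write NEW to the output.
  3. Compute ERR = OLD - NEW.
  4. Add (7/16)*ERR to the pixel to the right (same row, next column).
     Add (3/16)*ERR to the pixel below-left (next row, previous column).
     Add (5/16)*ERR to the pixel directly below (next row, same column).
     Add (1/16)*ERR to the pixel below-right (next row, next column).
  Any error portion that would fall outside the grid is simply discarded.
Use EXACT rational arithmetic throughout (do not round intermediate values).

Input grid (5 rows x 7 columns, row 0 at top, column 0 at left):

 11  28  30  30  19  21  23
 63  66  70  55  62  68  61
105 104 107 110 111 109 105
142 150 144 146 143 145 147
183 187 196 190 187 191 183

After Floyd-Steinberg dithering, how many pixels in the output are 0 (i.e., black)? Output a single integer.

(0,0): OLD=11 → NEW=0, ERR=11
(0,1): OLD=525/16 → NEW=0, ERR=525/16
(0,2): OLD=11355/256 → NEW=0, ERR=11355/256
(0,3): OLD=202365/4096 → NEW=0, ERR=202365/4096
(0,4): OLD=2661739/65536 → NEW=0, ERR=2661739/65536
(0,5): OLD=40652269/1048576 → NEW=0, ERR=40652269/1048576
(0,6): OLD=670441851/16777216 → NEW=0, ERR=670441851/16777216
(1,0): OLD=18583/256 → NEW=0, ERR=18583/256
(1,1): OLD=239649/2048 → NEW=0, ERR=239649/2048
(1,2): OLD=9592501/65536 → NEW=255, ERR=-7119179/65536
(1,3): OLD=8729681/262144 → NEW=0, ERR=8729681/262144
(1,4): OLD=1671319827/16777216 → NEW=0, ERR=1671319827/16777216
(1,5): OLD=17948881027/134217728 → NEW=255, ERR=-16276639613/134217728
(1,6): OLD=49081189709/2147483648 → NEW=0, ERR=49081189709/2147483648
(2,0): OLD=4902907/32768 → NEW=255, ERR=-3452933/32768
(2,1): OLD=82454393/1048576 → NEW=0, ERR=82454393/1048576
(2,2): OLD=2030265003/16777216 → NEW=0, ERR=2030265003/16777216
(2,3): OLD=24862351379/134217728 → NEW=255, ERR=-9363169261/134217728
(2,4): OLD=97660485507/1073741824 → NEW=0, ERR=97660485507/1073741824
(2,5): OLD=4171499617153/34359738368 → NEW=0, ERR=4171499617153/34359738368
(2,6): OLD=86684533214103/549755813888 → NEW=255, ERR=-53503199327337/549755813888
(3,0): OLD=2077258571/16777216 → NEW=0, ERR=2077258571/16777216
(3,1): OLD=32862686575/134217728 → NEW=255, ERR=-1362834065/134217728
(3,2): OLD=181686530749/1073741824 → NEW=255, ERR=-92117634371/1073741824
(3,3): OLD=477957276635/4294967296 → NEW=0, ERR=477957276635/4294967296
(3,4): OLD=131123894079307/549755813888 → NEW=255, ERR=-9063838462133/549755813888
(3,5): OLD=717599579477521/4398046511104 → NEW=255, ERR=-403902280853999/4398046511104
(3,6): OLD=5910713406040719/70368744177664 → NEW=0, ERR=5910713406040719/70368744177664
(4,0): OLD=471991348229/2147483648 → NEW=255, ERR=-75616982011/2147483648
(4,1): OLD=5500108766401/34359738368 → NEW=255, ERR=-3261624517439/34359738368
(4,2): OLD=81304035519215/549755813888 → NEW=255, ERR=-58883697022225/549755813888
(4,3): OLD=745304353962997/4398046511104 → NEW=255, ERR=-376197506368523/4398046511104
(4,4): OLD=4720370243435215/35184372088832 → NEW=255, ERR=-4251644639216945/35184372088832
(4,5): OLD=139783643684553167/1125899906842624 → NEW=0, ERR=139783643684553167/1125899906842624
(4,6): OLD=4644578521611709017/18014398509481984 → NEW=255, ERR=50906901693803097/18014398509481984
Output grid:
  Row 0: .......  (7 black, running=7)
  Row 1: ..#..#.  (5 black, running=12)
  Row 2: #..#..#  (4 black, running=16)
  Row 3: .##.##.  (3 black, running=19)
  Row 4: #####.#  (1 black, running=20)

Answer: 20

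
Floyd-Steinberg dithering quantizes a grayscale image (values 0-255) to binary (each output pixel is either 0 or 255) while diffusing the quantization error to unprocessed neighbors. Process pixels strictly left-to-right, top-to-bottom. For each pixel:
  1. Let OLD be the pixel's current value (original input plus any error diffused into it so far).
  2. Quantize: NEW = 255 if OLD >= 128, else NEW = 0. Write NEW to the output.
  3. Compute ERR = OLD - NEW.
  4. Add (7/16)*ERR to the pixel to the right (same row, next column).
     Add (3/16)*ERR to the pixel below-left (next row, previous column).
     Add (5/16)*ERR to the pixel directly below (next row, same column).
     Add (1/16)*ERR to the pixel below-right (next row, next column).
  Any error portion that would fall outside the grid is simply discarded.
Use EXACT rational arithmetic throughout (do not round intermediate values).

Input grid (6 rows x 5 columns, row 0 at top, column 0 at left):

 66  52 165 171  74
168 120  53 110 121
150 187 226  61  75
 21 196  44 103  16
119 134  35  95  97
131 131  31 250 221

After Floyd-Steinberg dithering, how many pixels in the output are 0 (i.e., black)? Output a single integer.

(0,0): OLD=66 → NEW=0, ERR=66
(0,1): OLD=647/8 → NEW=0, ERR=647/8
(0,2): OLD=25649/128 → NEW=255, ERR=-6991/128
(0,3): OLD=301271/2048 → NEW=255, ERR=-220969/2048
(0,4): OLD=878049/32768 → NEW=0, ERR=878049/32768
(1,0): OLD=26085/128 → NEW=255, ERR=-6555/128
(1,1): OLD=119555/1024 → NEW=0, ERR=119555/1024
(1,2): OLD=2353919/32768 → NEW=0, ERR=2353919/32768
(1,3): OLD=14329011/131072 → NEW=0, ERR=14329011/131072
(1,4): OLD=357477433/2097152 → NEW=255, ERR=-177296327/2097152
(2,0): OLD=2554065/16384 → NEW=255, ERR=-1623855/16384
(2,1): OLD=99820363/524288 → NEW=255, ERR=-33873077/524288
(2,2): OLD=2080187681/8388608 → NEW=255, ERR=-58907359/8388608
(2,3): OLD=10835260755/134217728 → NEW=0, ERR=10835260755/134217728
(2,4): OLD=194846181509/2147483648 → NEW=0, ERR=194846181509/2147483648
(3,0): OLD=-185275263/8388608 → NEW=0, ERR=-185275263/8388608
(3,1): OLD=10645882925/67108864 → NEW=255, ERR=-6466877395/67108864
(3,2): OLD=23074682815/2147483648 → NEW=0, ERR=23074682815/2147483648
(3,3): OLD=642106869079/4294967296 → NEW=255, ERR=-453109791401/4294967296
(3,4): OLD=222933247219/68719476736 → NEW=0, ERR=222933247219/68719476736
(4,0): OLD=100963634351/1073741824 → NEW=0, ERR=100963634351/1073741824
(4,1): OLD=5004789020143/34359738368 → NEW=255, ERR=-3756944263697/34359738368
(4,2): OLD=-19396857954463/549755813888 → NEW=0, ERR=-19396857954463/549755813888
(4,3): OLD=421118081665775/8796093022208 → NEW=0, ERR=421118081665775/8796093022208
(4,4): OLD=15814071367558153/140737488355328 → NEW=0, ERR=15814071367558153/140737488355328
(5,0): OLD=76901360324397/549755813888 → NEW=255, ERR=-63286372217043/549755813888
(5,1): OLD=201115423109255/4398046511104 → NEW=0, ERR=201115423109255/4398046511104
(5,2): OLD=5928305939678591/140737488355328 → NEW=0, ERR=5928305939678591/140737488355328
(5,3): OLD=170153539999664017/562949953421312 → NEW=255, ERR=26601301877229457/562949953421312
(5,4): OLD=2520033133016138091/9007199254740992 → NEW=255, ERR=223197323057185131/9007199254740992
Output grid:
  Row 0: ..##.  (3 black, running=3)
  Row 1: #...#  (3 black, running=6)
  Row 2: ###..  (2 black, running=8)
  Row 3: .#.#.  (3 black, running=11)
  Row 4: .#...  (4 black, running=15)
  Row 5: #..##  (2 black, running=17)

Answer: 17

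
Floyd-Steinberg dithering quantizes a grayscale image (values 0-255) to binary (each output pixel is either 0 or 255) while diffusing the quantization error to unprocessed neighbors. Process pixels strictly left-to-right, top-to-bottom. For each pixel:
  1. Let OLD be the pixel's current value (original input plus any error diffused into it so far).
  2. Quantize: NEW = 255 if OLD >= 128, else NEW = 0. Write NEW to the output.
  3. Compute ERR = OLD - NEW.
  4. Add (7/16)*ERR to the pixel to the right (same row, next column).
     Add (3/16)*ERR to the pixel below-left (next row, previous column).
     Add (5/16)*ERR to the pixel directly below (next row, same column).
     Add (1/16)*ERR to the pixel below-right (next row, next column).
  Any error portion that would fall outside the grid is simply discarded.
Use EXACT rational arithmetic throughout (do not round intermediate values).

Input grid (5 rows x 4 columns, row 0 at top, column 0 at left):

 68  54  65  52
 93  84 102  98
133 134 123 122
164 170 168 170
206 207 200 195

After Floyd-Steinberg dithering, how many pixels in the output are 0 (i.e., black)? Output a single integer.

Answer: 10

Derivation:
(0,0): OLD=68 → NEW=0, ERR=68
(0,1): OLD=335/4 → NEW=0, ERR=335/4
(0,2): OLD=6505/64 → NEW=0, ERR=6505/64
(0,3): OLD=98783/1024 → NEW=0, ERR=98783/1024
(1,0): OLD=8317/64 → NEW=255, ERR=-8003/64
(1,1): OLD=40331/512 → NEW=0, ERR=40331/512
(1,2): OLD=3138311/16384 → NEW=255, ERR=-1039609/16384
(1,3): OLD=27980769/262144 → NEW=0, ERR=27980769/262144
(2,0): OLD=890409/8192 → NEW=0, ERR=890409/8192
(2,1): OLD=48878387/262144 → NEW=255, ERR=-17968333/262144
(2,2): OLD=51443015/524288 → NEW=0, ERR=51443015/524288
(2,3): OLD=1630051483/8388608 → NEW=255, ERR=-509043557/8388608
(3,0): OLD=776426297/4194304 → NEW=255, ERR=-293121223/4194304
(3,1): OLD=9609713447/67108864 → NEW=255, ERR=-7503046873/67108864
(3,2): OLD=143973889305/1073741824 → NEW=255, ERR=-129830275815/1073741824
(3,3): OLD=1791333248815/17179869184 → NEW=0, ERR=1791333248815/17179869184
(4,0): OLD=175231977285/1073741824 → NEW=255, ERR=-98572187835/1073741824
(4,1): OLD=900726997935/8589934592 → NEW=0, ERR=900726997935/8589934592
(4,2): OLD=60652557041647/274877906944 → NEW=255, ERR=-9441309229073/274877906944
(4,3): OLD=901600014358329/4398046511104 → NEW=255, ERR=-219901845973191/4398046511104
Output grid:
  Row 0: ....  (4 black, running=4)
  Row 1: #.#.  (2 black, running=6)
  Row 2: .#.#  (2 black, running=8)
  Row 3: ###.  (1 black, running=9)
  Row 4: #.##  (1 black, running=10)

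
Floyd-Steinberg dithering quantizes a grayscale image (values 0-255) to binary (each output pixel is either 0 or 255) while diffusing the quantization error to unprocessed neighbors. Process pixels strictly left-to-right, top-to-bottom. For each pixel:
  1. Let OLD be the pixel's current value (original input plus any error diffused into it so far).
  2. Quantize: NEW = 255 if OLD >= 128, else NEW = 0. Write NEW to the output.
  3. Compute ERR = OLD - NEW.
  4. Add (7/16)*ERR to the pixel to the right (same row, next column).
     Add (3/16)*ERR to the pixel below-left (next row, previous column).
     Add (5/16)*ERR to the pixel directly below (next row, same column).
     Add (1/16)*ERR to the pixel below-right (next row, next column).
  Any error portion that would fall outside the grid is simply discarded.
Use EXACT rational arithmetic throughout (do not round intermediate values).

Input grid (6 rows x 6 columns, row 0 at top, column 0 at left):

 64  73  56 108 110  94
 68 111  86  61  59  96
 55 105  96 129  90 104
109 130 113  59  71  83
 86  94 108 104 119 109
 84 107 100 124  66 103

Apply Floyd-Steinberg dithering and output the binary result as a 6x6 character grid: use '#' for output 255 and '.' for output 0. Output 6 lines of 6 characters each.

Answer: ...#..
.#..#.
.#.#.#
.#....
.#.##.
.#...#

Derivation:
(0,0): OLD=64 → NEW=0, ERR=64
(0,1): OLD=101 → NEW=0, ERR=101
(0,2): OLD=1603/16 → NEW=0, ERR=1603/16
(0,3): OLD=38869/256 → NEW=255, ERR=-26411/256
(0,4): OLD=265683/4096 → NEW=0, ERR=265683/4096
(0,5): OLD=8020165/65536 → NEW=0, ERR=8020165/65536
(1,0): OLD=1711/16 → NEW=0, ERR=1711/16
(1,1): OLD=27153/128 → NEW=255, ERR=-5487/128
(1,2): OLD=350301/4096 → NEW=0, ERR=350301/4096
(1,3): OLD=1386085/16384 → NEW=0, ERR=1386085/16384
(1,4): OLD=139230283/1048576 → NEW=255, ERR=-128156597/1048576
(1,5): OLD=1423144605/16777216 → NEW=0, ERR=1423144605/16777216
(2,0): OLD=164619/2048 → NEW=0, ERR=164619/2048
(2,1): OLD=9796945/65536 → NEW=255, ERR=-6914735/65536
(2,2): OLD=94107907/1048576 → NEW=0, ERR=94107907/1048576
(2,3): OLD=1485885339/8388608 → NEW=255, ERR=-653209701/8388608
(2,4): OLD=10450512321/268435456 → NEW=0, ERR=10450512321/268435456
(2,5): OLD=600873664599/4294967296 → NEW=255, ERR=-494342995881/4294967296
(3,0): OLD=119889619/1048576 → NEW=0, ERR=119889619/1048576
(3,1): OLD=1416847631/8388608 → NEW=255, ERR=-722247409/8388608
(3,2): OLD=5515236249/67108864 → NEW=0, ERR=5515236249/67108864
(3,3): OLD=358759294431/4294967296 → NEW=0, ERR=358759294431/4294967296
(3,4): OLD=3204483270199/34359738368 → NEW=0, ERR=3204483270199/34359738368
(3,5): OLD=49625061185945/549755813888 → NEW=0, ERR=49625061185945/549755813888
(4,0): OLD=14171567141/134217728 → NEW=0, ERR=14171567141/134217728
(4,1): OLD=291721928905/2147483648 → NEW=255, ERR=-255886401335/2147483648
(4,2): OLD=6310656678363/68719476736 → NEW=0, ERR=6310656678363/68719476736
(4,3): OLD=212099051131895/1099511627776 → NEW=255, ERR=-68276413950985/1099511627776
(4,4): OLD=2517845311350455/17592186044416 → NEW=255, ERR=-1968162129975625/17592186044416
(4,5): OLD=26484342775725217/281474976710656 → NEW=0, ERR=26484342775725217/281474976710656
(5,0): OLD=3252284190187/34359738368 → NEW=0, ERR=3252284190187/34359738368
(5,1): OLD=148425711032331/1099511627776 → NEW=255, ERR=-131949754050549/1099511627776
(5,2): OLD=502289890510161/8796093022208 → NEW=0, ERR=502289890510161/8796093022208
(5,3): OLD=32183884182918851/281474976710656 → NEW=0, ERR=32183884182918851/281474976710656
(5,4): OLD=53380757580569773/562949953421312 → NEW=0, ERR=53380757580569773/562949953421312
(5,5): OLD=1503269065900342757/9007199254740992 → NEW=255, ERR=-793566744058610203/9007199254740992
Row 0: ...#..
Row 1: .#..#.
Row 2: .#.#.#
Row 3: .#....
Row 4: .#.##.
Row 5: .#...#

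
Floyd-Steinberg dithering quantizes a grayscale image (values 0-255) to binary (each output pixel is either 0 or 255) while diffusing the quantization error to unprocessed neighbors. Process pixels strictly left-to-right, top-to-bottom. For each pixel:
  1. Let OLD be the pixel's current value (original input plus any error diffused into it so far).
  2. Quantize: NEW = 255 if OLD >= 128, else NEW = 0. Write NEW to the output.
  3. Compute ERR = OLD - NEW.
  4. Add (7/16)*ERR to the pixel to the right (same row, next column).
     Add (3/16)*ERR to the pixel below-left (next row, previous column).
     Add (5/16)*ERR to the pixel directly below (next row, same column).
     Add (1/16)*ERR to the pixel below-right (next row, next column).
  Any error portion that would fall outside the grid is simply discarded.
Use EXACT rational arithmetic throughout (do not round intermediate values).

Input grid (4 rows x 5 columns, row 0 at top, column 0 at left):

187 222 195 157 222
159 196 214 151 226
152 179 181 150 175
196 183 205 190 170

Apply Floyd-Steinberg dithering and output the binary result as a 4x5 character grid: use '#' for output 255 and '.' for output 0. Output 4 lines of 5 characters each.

Answer: ###.#
.####
##.#.
#.###

Derivation:
(0,0): OLD=187 → NEW=255, ERR=-68
(0,1): OLD=769/4 → NEW=255, ERR=-251/4
(0,2): OLD=10723/64 → NEW=255, ERR=-5597/64
(0,3): OLD=121589/1024 → NEW=0, ERR=121589/1024
(0,4): OLD=4488371/16384 → NEW=255, ERR=310451/16384
(1,0): OLD=8063/64 → NEW=0, ERR=8063/64
(1,1): OLD=107961/512 → NEW=255, ERR=-22599/512
(1,2): OLD=3042541/16384 → NEW=255, ERR=-1135379/16384
(1,3): OLD=10215433/65536 → NEW=255, ERR=-6496247/65536
(1,4): OLD=205495163/1048576 → NEW=255, ERR=-61891717/1048576
(2,0): OLD=1499907/8192 → NEW=255, ERR=-589053/8192
(2,1): OLD=33719185/262144 → NEW=255, ERR=-33127535/262144
(2,2): OLD=346920307/4194304 → NEW=0, ERR=346920307/4194304
(2,3): OLD=9382615081/67108864 → NEW=255, ERR=-7730145239/67108864
(2,4): OLD=107336296159/1073741824 → NEW=0, ERR=107336296159/1073741824
(3,0): OLD=628452499/4194304 → NEW=255, ERR=-441095021/4194304
(3,1): OLD=3641109975/33554432 → NEW=0, ERR=3641109975/33554432
(3,2): OLD=267175153453/1073741824 → NEW=255, ERR=-6629011667/1073741824
(3,3): OLD=376272616405/2147483648 → NEW=255, ERR=-171335713835/2147483648
(3,4): OLD=5467803839657/34359738368 → NEW=255, ERR=-3293929444183/34359738368
Row 0: ###.#
Row 1: .####
Row 2: ##.#.
Row 3: #.###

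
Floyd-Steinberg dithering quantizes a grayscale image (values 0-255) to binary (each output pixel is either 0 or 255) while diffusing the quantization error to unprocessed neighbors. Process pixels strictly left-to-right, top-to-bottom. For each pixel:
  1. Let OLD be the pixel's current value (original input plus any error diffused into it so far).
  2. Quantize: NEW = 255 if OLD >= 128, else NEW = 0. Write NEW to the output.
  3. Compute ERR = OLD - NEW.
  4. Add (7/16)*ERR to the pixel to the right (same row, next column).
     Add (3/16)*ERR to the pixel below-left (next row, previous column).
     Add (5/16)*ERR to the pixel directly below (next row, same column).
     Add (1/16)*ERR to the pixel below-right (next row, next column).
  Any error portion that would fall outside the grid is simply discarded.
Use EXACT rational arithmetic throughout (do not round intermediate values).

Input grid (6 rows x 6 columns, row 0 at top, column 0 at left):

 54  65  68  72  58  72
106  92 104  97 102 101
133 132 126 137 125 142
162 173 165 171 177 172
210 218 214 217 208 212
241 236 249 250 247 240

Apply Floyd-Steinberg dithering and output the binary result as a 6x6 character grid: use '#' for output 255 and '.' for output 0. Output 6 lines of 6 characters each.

Answer: ......
#.##.#
.#.#.#
##.##.
######
######

Derivation:
(0,0): OLD=54 → NEW=0, ERR=54
(0,1): OLD=709/8 → NEW=0, ERR=709/8
(0,2): OLD=13667/128 → NEW=0, ERR=13667/128
(0,3): OLD=243125/2048 → NEW=0, ERR=243125/2048
(0,4): OLD=3602419/32768 → NEW=0, ERR=3602419/32768
(0,5): OLD=62965669/524288 → NEW=0, ERR=62965669/524288
(1,0): OLD=17855/128 → NEW=255, ERR=-14785/128
(1,1): OLD=94777/1024 → NEW=0, ERR=94777/1024
(1,2): OLD=6738989/32768 → NEW=255, ERR=-1616851/32768
(1,3): OLD=18323497/131072 → NEW=255, ERR=-15099863/131072
(1,4): OLD=972172379/8388608 → NEW=0, ERR=972172379/8388608
(1,5): OLD=26320669965/134217728 → NEW=255, ERR=-7904850675/134217728
(2,0): OLD=1872003/16384 → NEW=0, ERR=1872003/16384
(2,1): OLD=101942865/524288 → NEW=255, ERR=-31750575/524288
(2,2): OLD=572689971/8388608 → NEW=0, ERR=572689971/8388608
(2,3): OLD=10033652827/67108864 → NEW=255, ERR=-7079107493/67108864
(2,4): OLD=207924929681/2147483648 → NEW=0, ERR=207924929681/2147483648
(2,5): OLD=5951045431047/34359738368 → NEW=255, ERR=-2810687852793/34359738368
(3,0): OLD=1563223251/8388608 → NEW=255, ERR=-575871789/8388608
(3,1): OLD=9662526935/67108864 → NEW=255, ERR=-7450233385/67108864
(3,2): OLD=61310985013/536870912 → NEW=0, ERR=61310985013/536870912
(3,3): OLD=7229949064031/34359738368 → NEW=255, ERR=-1531784219809/34359738368
(3,4): OLD=45580858649599/274877906944 → NEW=255, ERR=-24513007621121/274877906944
(3,5): OLD=499059823449489/4398046511104 → NEW=0, ERR=499059823449489/4398046511104
(4,0): OLD=180100211325/1073741824 → NEW=255, ERR=-93703953795/1073741824
(4,1): OLD=2787419455833/17179869184 → NEW=255, ERR=-1593447186087/17179869184
(4,2): OLD=106549126618427/549755813888 → NEW=255, ERR=-33638605923013/549755813888
(4,3): OLD=1466443609699911/8796093022208 → NEW=255, ERR=-776560110963129/8796093022208
(4,4): OLD=22517617762212791/140737488355328 → NEW=255, ERR=-13370441768395849/140737488355328
(4,5): OLD=451087379972405921/2251799813685248 → NEW=255, ERR=-123121572517332319/2251799813685248
(5,0): OLD=53968917711643/274877906944 → NEW=255, ERR=-16124948559077/274877906944
(5,1): OLD=1446284881528011/8796093022208 → NEW=255, ERR=-796718839135029/8796093022208
(5,2): OLD=11814994480262249/70368744177664 → NEW=255, ERR=-6129035285042071/70368744177664
(5,3): OLD=366295842132193811/2251799813685248 → NEW=255, ERR=-207913110357544429/2251799813685248
(5,4): OLD=725740205468882899/4503599627370496 → NEW=255, ERR=-422677699510593581/4503599627370496
(5,5): OLD=12676008810766559215/72057594037927936 → NEW=255, ERR=-5698677668905064465/72057594037927936
Row 0: ......
Row 1: #.##.#
Row 2: .#.#.#
Row 3: ##.##.
Row 4: ######
Row 5: ######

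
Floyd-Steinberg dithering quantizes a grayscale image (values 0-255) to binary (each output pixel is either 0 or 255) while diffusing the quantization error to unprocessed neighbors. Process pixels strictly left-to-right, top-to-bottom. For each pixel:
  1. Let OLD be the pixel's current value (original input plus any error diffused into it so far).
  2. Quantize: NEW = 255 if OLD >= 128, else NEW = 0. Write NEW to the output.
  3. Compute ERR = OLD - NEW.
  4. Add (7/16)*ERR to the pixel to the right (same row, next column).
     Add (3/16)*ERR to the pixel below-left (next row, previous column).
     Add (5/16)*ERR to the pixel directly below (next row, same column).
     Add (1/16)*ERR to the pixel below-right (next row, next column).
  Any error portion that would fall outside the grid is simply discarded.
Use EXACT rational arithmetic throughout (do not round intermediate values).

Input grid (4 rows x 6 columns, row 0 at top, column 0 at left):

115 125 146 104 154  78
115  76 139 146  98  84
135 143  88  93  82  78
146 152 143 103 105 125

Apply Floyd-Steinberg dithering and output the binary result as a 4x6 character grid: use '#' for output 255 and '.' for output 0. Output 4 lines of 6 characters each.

(0,0): OLD=115 → NEW=0, ERR=115
(0,1): OLD=2805/16 → NEW=255, ERR=-1275/16
(0,2): OLD=28451/256 → NEW=0, ERR=28451/256
(0,3): OLD=625141/4096 → NEW=255, ERR=-419339/4096
(0,4): OLD=7157171/65536 → NEW=0, ERR=7157171/65536
(0,5): OLD=131889125/1048576 → NEW=0, ERR=131889125/1048576
(1,0): OLD=34815/256 → NEW=255, ERR=-30465/256
(1,1): OLD=55417/2048 → NEW=0, ERR=55417/2048
(1,2): OLD=10577005/65536 → NEW=255, ERR=-6134675/65536
(1,3): OLD=26339305/262144 → NEW=0, ERR=26339305/262144
(1,4): OLD=3242557979/16777216 → NEW=255, ERR=-1035632101/16777216
(1,5): OLD=27682519373/268435456 → NEW=0, ERR=27682519373/268435456
(2,0): OLD=3371331/32768 → NEW=0, ERR=3371331/32768
(2,1): OLD=179808657/1048576 → NEW=255, ERR=-87578223/1048576
(2,2): OLD=717018611/16777216 → NEW=0, ERR=717018611/16777216
(2,3): OLD=16867416091/134217728 → NEW=0, ERR=16867416091/134217728
(2,4): OLD=615499581905/4294967296 → NEW=255, ERR=-479717078575/4294967296
(2,5): OLD=3951579367367/68719476736 → NEW=0, ERR=3951579367367/68719476736
(3,0): OLD=2726151827/16777216 → NEW=255, ERR=-1552038253/16777216
(3,1): OLD=13404420503/134217728 → NEW=0, ERR=13404420503/134217728
(3,2): OLD=234497042677/1073741824 → NEW=255, ERR=-39307122443/1073741824
(3,3): OLD=7420698778655/68719476736 → NEW=0, ERR=7420698778655/68719476736
(3,4): OLD=74753550610879/549755813888 → NEW=255, ERR=-65434181930561/549755813888
(3,5): OLD=738131742899153/8796093022208 → NEW=0, ERR=738131742899153/8796093022208
Row 0: .#.#..
Row 1: #.#.#.
Row 2: .#..#.
Row 3: #.#.#.

Answer: .#.#..
#.#.#.
.#..#.
#.#.#.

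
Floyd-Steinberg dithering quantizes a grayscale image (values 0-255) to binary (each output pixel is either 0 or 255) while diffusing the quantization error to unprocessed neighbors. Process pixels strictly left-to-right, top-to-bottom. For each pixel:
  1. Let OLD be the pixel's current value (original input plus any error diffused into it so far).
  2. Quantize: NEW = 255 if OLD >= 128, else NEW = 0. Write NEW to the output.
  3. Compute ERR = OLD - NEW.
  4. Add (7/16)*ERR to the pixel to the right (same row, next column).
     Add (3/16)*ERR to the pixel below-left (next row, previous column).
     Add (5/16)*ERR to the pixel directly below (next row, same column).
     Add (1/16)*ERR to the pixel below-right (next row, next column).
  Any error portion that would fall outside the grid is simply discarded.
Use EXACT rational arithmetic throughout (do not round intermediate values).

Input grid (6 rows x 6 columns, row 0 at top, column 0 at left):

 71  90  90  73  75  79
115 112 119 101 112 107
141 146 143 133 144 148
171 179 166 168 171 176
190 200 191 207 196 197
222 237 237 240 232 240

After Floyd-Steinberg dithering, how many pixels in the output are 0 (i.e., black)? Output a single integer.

(0,0): OLD=71 → NEW=0, ERR=71
(0,1): OLD=1937/16 → NEW=0, ERR=1937/16
(0,2): OLD=36599/256 → NEW=255, ERR=-28681/256
(0,3): OLD=98241/4096 → NEW=0, ERR=98241/4096
(0,4): OLD=5602887/65536 → NEW=0, ERR=5602887/65536
(0,5): OLD=122057713/1048576 → NEW=0, ERR=122057713/1048576
(1,0): OLD=40931/256 → NEW=255, ERR=-24349/256
(1,1): OLD=187701/2048 → NEW=0, ERR=187701/2048
(1,2): OLD=8922713/65536 → NEW=255, ERR=-7788967/65536
(1,3): OLD=17177253/262144 → NEW=0, ERR=17177253/262144
(1,4): OLD=3199565071/16777216 → NEW=255, ERR=-1078625009/16777216
(1,5): OLD=32371174841/268435456 → NEW=0, ERR=32371174841/268435456
(2,0): OLD=4209431/32768 → NEW=255, ERR=-4146409/32768
(2,1): OLD=95474285/1048576 → NEW=0, ERR=95474285/1048576
(2,2): OLD=2746574471/16777216 → NEW=255, ERR=-1531615609/16777216
(2,3): OLD=12623738383/134217728 → NEW=0, ERR=12623738383/134217728
(2,4): OLD=823620658861/4294967296 → NEW=255, ERR=-271596001619/4294967296
(2,5): OLD=10582876530571/68719476736 → NEW=255, ERR=-6940590037109/68719476736
(3,0): OLD=2491901351/16777216 → NEW=255, ERR=-1786288729/16777216
(3,1): OLD=18233030043/134217728 → NEW=255, ERR=-15992490597/134217728
(3,2): OLD=116681075329/1073741824 → NEW=0, ERR=116681075329/1073741824
(3,3): OLD=15624858741379/68719476736 → NEW=255, ERR=-1898607826301/68719476736
(3,4): OLD=69320068688419/549755813888 → NEW=0, ERR=69320068688419/549755813888
(3,5): OLD=1720964963035949/8796093022208 → NEW=255, ERR=-522038757627091/8796093022208
(4,0): OLD=288592872169/2147483648 → NEW=255, ERR=-259015458071/2147483648
(4,1): OLD=4250881714005/34359738368 → NEW=0, ERR=4250881714005/34359738368
(4,2): OLD=292973030341999/1099511627776 → NEW=255, ERR=12597565259119/1099511627776
(4,3): OLD=4113278675171275/17592186044416 → NEW=255, ERR=-372728766154805/17592186044416
(4,4): OLD=60032928913056379/281474976710656 → NEW=255, ERR=-11743190148160901/281474976710656
(4,5): OLD=756972469502997373/4503599627370496 → NEW=255, ERR=-391445435476479107/4503599627370496
(5,0): OLD=114077199179471/549755813888 → NEW=255, ERR=-26110533361969/549755813888
(5,1): OLD=4389118480944831/17592186044416 → NEW=255, ERR=-96888960381249/17592186044416
(5,2): OLD=34048708558796197/140737488355328 → NEW=255, ERR=-1839350971812443/140737488355328
(5,3): OLD=993290101933012199/4503599627370496 → NEW=255, ERR=-155127803046464281/4503599627370496
(5,4): OLD=1677782139132011463/9007199254740992 → NEW=255, ERR=-619053670826941497/9007199254740992
(5,5): OLD=25964033002910878899/144115188075855872 → NEW=255, ERR=-10785339956432368461/144115188075855872
Output grid:
  Row 0: ..#...  (5 black, running=5)
  Row 1: #.#.#.  (3 black, running=8)
  Row 2: #.#.##  (2 black, running=10)
  Row 3: ##.#.#  (2 black, running=12)
  Row 4: #.####  (1 black, running=13)
  Row 5: ######  (0 black, running=13)

Answer: 13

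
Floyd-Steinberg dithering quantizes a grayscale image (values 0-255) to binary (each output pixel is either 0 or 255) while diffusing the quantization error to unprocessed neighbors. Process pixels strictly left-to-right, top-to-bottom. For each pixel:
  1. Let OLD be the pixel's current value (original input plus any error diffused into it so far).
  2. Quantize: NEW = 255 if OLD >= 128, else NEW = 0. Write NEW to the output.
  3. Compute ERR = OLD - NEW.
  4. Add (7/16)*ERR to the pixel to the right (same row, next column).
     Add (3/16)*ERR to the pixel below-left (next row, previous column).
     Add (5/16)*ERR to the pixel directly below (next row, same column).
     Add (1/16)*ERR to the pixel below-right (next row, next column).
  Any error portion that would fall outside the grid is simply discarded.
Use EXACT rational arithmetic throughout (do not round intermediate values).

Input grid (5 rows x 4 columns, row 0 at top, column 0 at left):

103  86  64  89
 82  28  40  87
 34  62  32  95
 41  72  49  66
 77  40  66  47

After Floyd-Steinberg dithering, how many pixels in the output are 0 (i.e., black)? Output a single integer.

Answer: 16

Derivation:
(0,0): OLD=103 → NEW=0, ERR=103
(0,1): OLD=2097/16 → NEW=255, ERR=-1983/16
(0,2): OLD=2503/256 → NEW=0, ERR=2503/256
(0,3): OLD=382065/4096 → NEW=0, ERR=382065/4096
(1,0): OLD=23283/256 → NEW=0, ERR=23283/256
(1,1): OLD=76453/2048 → NEW=0, ERR=76453/2048
(1,2): OLD=4530569/65536 → NEW=0, ERR=4530569/65536
(1,3): OLD=154146063/1048576 → NEW=255, ERR=-113240817/1048576
(2,0): OLD=2274791/32768 → NEW=0, ERR=2274791/32768
(2,1): OLD=128643421/1048576 → NEW=0, ERR=128643421/1048576
(2,2): OLD=187405233/2097152 → NEW=0, ERR=187405233/2097152
(2,3): OLD=3512077709/33554432 → NEW=0, ERR=3512077709/33554432
(3,0): OLD=1437762679/16777216 → NEW=0, ERR=1437762679/16777216
(3,1): OLD=45345583849/268435456 → NEW=255, ERR=-23105457431/268435456
(3,2): OLD=285877125399/4294967296 → NEW=0, ERR=285877125399/4294967296
(3,3): OLD=9168160993313/68719476736 → NEW=255, ERR=-8355305574367/68719476736
(4,0): OLD=376417123819/4294967296 → NEW=0, ERR=376417123819/4294967296
(4,1): OLD=2380480481857/34359738368 → NEW=0, ERR=2380480481857/34359738368
(4,2): OLD=97783750385697/1099511627776 → NEW=0, ERR=97783750385697/1099511627776
(4,3): OLD=916079094940215/17592186044416 → NEW=0, ERR=916079094940215/17592186044416
Output grid:
  Row 0: .#..  (3 black, running=3)
  Row 1: ...#  (3 black, running=6)
  Row 2: ....  (4 black, running=10)
  Row 3: .#.#  (2 black, running=12)
  Row 4: ....  (4 black, running=16)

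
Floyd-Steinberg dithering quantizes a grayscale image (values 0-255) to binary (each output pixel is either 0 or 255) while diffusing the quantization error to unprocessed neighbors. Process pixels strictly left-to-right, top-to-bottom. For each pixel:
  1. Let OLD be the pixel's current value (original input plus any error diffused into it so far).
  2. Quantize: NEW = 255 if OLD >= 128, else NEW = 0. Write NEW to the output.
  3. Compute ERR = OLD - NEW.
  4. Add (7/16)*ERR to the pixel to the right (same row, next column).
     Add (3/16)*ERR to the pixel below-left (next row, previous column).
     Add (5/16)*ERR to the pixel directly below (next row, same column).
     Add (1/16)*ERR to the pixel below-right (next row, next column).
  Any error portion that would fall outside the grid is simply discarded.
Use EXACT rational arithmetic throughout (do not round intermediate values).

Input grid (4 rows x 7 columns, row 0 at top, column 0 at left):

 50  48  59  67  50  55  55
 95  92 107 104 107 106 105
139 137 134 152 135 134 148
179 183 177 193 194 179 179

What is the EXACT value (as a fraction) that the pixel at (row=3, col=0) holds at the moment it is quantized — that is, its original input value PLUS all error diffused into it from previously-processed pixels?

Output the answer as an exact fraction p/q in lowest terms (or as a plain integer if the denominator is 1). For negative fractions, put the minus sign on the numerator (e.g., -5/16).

Answer: 1361731865/8388608

Derivation:
(0,0): OLD=50 → NEW=0, ERR=50
(0,1): OLD=559/8 → NEW=0, ERR=559/8
(0,2): OLD=11465/128 → NEW=0, ERR=11465/128
(0,3): OLD=217471/2048 → NEW=0, ERR=217471/2048
(0,4): OLD=3160697/32768 → NEW=0, ERR=3160697/32768
(0,5): OLD=50960719/524288 → NEW=0, ERR=50960719/524288
(0,6): OLD=818098473/8388608 → NEW=0, ERR=818098473/8388608
(1,0): OLD=15837/128 → NEW=0, ERR=15837/128
(1,1): OLD=192395/1024 → NEW=255, ERR=-68725/1024
(1,2): OLD=4256743/32768 → NEW=255, ERR=-4099097/32768
(1,3): OLD=13911771/131072 → NEW=0, ERR=13911771/131072
(1,4): OLD=1748521137/8388608 → NEW=255, ERR=-390573903/8388608
(1,5): OLD=9416676609/67108864 → NEW=255, ERR=-7696083711/67108864
(1,6): OLD=98117216495/1073741824 → NEW=0, ERR=98117216495/1073741824
(2,0): OLD=2704681/16384 → NEW=255, ERR=-1473239/16384
(2,1): OLD=31963091/524288 → NEW=0, ERR=31963091/524288
(2,2): OLD=1151641401/8388608 → NEW=255, ERR=-987453639/8388608
(2,3): OLD=7859797681/67108864 → NEW=0, ERR=7859797681/67108864
(2,4): OLD=84192674753/536870912 → NEW=255, ERR=-52709407807/536870912
(2,5): OLD=1192842254379/17179869184 → NEW=0, ERR=1192842254379/17179869184
(2,6): OLD=54911005897949/274877906944 → NEW=255, ERR=-15182860372771/274877906944
(3,0): OLD=1361731865/8388608 → NEW=255, ERR=-777363175/8388608
Target (3,0): original=179, with diffused error = 1361731865/8388608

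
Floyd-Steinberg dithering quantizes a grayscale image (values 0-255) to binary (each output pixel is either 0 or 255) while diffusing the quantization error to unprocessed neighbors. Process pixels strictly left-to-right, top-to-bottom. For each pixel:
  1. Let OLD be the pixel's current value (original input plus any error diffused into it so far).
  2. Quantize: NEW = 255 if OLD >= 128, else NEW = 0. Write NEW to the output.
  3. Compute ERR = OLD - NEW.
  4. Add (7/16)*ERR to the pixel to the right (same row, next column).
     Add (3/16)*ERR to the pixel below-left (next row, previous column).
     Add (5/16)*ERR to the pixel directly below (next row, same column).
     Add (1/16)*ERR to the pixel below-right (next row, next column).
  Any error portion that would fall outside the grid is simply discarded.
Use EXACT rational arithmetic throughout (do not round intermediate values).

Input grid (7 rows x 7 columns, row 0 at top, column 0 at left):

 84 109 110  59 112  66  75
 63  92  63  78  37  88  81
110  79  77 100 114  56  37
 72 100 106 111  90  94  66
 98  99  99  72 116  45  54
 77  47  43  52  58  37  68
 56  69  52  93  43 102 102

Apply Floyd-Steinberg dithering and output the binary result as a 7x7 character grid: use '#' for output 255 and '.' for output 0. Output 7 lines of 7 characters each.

(0,0): OLD=84 → NEW=0, ERR=84
(0,1): OLD=583/4 → NEW=255, ERR=-437/4
(0,2): OLD=3981/64 → NEW=0, ERR=3981/64
(0,3): OLD=88283/1024 → NEW=0, ERR=88283/1024
(0,4): OLD=2452989/16384 → NEW=255, ERR=-1724931/16384
(0,5): OLD=5226987/262144 → NEW=0, ERR=5226987/262144
(0,6): OLD=351161709/4194304 → NEW=0, ERR=351161709/4194304
(1,0): OLD=4401/64 → NEW=0, ERR=4401/64
(1,1): OLD=53687/512 → NEW=0, ERR=53687/512
(1,2): OLD=2255267/16384 → NEW=255, ERR=-1922653/16384
(1,3): OLD=2473911/65536 → NEW=0, ERR=2473911/65536
(1,4): OLD=124745685/4194304 → NEW=0, ERR=124745685/4194304
(1,5): OLD=3904430789/33554432 → NEW=0, ERR=3904430789/33554432
(1,6): OLD=85533082091/536870912 → NEW=255, ERR=-51369000469/536870912
(2,0): OLD=1238221/8192 → NEW=255, ERR=-850739/8192
(2,1): OLD=12747647/262144 → NEW=0, ERR=12747647/262144
(2,2): OLD=315557373/4194304 → NEW=0, ERR=315557373/4194304
(2,3): OLD=4796738709/33554432 → NEW=255, ERR=-3759641451/33554432
(2,4): OLD=26427778005/268435456 → NEW=0, ERR=26427778005/268435456
(2,5): OLD=1025240138615/8589934592 → NEW=0, ERR=1025240138615/8589934592
(2,6): OLD=9151936493233/137438953472 → NEW=0, ERR=9151936493233/137438953472
(3,0): OLD=204114589/4194304 → NEW=0, ERR=204114589/4194304
(3,1): OLD=4835297017/33554432 → NEW=255, ERR=-3721083143/33554432
(3,2): OLD=16917902027/268435456 → NEW=0, ERR=16917902027/268435456
(3,3): OLD=136065007973/1073741824 → NEW=0, ERR=136065007973/1073741824
(3,4): OLD=26330842944157/137438953472 → NEW=255, ERR=-8716090191203/137438953472
(3,5): OLD=134350798795463/1099511627776 → NEW=0, ERR=134350798795463/1099511627776
(3,6): OLD=2598848067971737/17592186044416 → NEW=255, ERR=-1887159373354343/17592186044416
(4,0): OLD=49614683507/536870912 → NEW=0, ERR=49614683507/536870912
(4,1): OLD=1027653737271/8589934592 → NEW=0, ERR=1027653737271/8589934592
(4,2): OLD=25819859785689/137438953472 → NEW=255, ERR=-9227073349671/137438953472
(4,3): OLD=81667730659491/1099511627776 → NEW=0, ERR=81667730659491/1099511627776
(4,4): OLD=1403053526335657/8796093022208 → NEW=255, ERR=-839950194327383/8796093022208
(4,5): OLD=4877997470496185/281474976710656 → NEW=0, ERR=4877997470496185/281474976710656
(4,6): OLD=160761416794771167/4503599627370496 → NEW=0, ERR=160761416794771167/4503599627370496
(5,0): OLD=17634935309717/137438953472 → NEW=255, ERR=-17411997825643/137438953472
(5,1): OLD=24351273070951/1099511627776 → NEW=0, ERR=24351273070951/1099511627776
(5,2): OLD=467191423884433/8796093022208 → NEW=0, ERR=467191423884433/8796093022208
(5,3): OLD=5372507655343317/70368744177664 → NEW=0, ERR=5372507655343317/70368744177664
(5,4): OLD=312787893105038615/4503599627370496 → NEW=0, ERR=312787893105038615/4503599627370496
(5,5): OLD=2649057889833496071/36028797018963968 → NEW=0, ERR=2649057889833496071/36028797018963968
(5,6): OLD=64797576733481628041/576460752303423488 → NEW=0, ERR=64797576733481628041/576460752303423488
(6,0): OLD=361736324674429/17592186044416 → NEW=0, ERR=361736324674429/17592186044416
(6,1): OLD=24476442333056641/281474976710656 → NEW=0, ERR=24476442333056641/281474976710656
(6,2): OLD=550976922546454819/4503599627370496 → NEW=0, ERR=550976922546454819/4503599627370496
(6,3): OLD=6727481420703144381/36028797018963968 → NEW=255, ERR=-2459861819132667459/36028797018963968
(6,4): OLD=3847274116044543611/72057594037927936 → NEW=0, ERR=3847274116044543611/72057594037927936
(6,5): OLD=1602585509962251087155/9223372036854775808 → NEW=255, ERR=-749374359435716743885/9223372036854775808
(6,6): OLD=15668887606572882148917/147573952589676412928 → NEW=0, ERR=15668887606572882148917/147573952589676412928
Row 0: .#..#..
Row 1: ..#...#
Row 2: #..#...
Row 3: .#..#.#
Row 4: ..#.#..
Row 5: #......
Row 6: ...#.#.

Answer: .#..#..
..#...#
#..#...
.#..#.#
..#.#..
#......
...#.#.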